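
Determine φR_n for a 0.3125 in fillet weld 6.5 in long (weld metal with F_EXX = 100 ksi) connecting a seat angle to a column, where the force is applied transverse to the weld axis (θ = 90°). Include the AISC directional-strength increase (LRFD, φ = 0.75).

t_e = 0.707 × 0.3125 = 0.2209 in; A_we = 0.2209 × 6.5 = 1.436 in².
Directional factor: 1.0 + 0.5 sin^1.5(90°) = 1.5.
F_nw = 0.6 × 100 × 1.5 = 90 ksi.
φR_n = 0.75 × 90 × 1.436 = 96.94 kip.

φR_n ≈ 96.9 kip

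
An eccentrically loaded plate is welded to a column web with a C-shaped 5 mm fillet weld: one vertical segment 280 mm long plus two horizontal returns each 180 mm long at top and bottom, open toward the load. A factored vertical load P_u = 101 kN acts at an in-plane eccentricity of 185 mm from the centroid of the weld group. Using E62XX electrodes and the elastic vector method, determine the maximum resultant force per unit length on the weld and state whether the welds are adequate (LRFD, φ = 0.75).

E62XX → F_EXX = 620 MPa.
Total weld length L_w = 640 mm. Treat welds as unit-width lines.
Centroid: x̄ = 2×180×90 / 640 = 50.62 mm from the vertical weld.
Polar moment about centroid: J = I_x + I_y = [280³/12 + 2×180×140²] + [280×50.62² + 2(180³/12 + 180×39.38²)] = 11130000 mm³.
Direct shear f_v = P/L_w = 101×10³ / 640 = 157.8 N/mm (vertical).
Torsion M = P·e = 101×10³ × 185 = 18685000 N·mm.
Critical point at (x, y) = (129.4, 140) from centroid. f_tx = M·y/J = 235 N/mm; f_ty = M·x/J = 217.1 N/mm.
Resultant f_max = √[f_tx² + (f_v + f_ty)²] = √[235² + (157.8 + 217.1)²] = 442.5 N/mm.
Capacity per unit length: φr_n = 0.75 × 0.6 × 620 × (0.707 × 5) = 986.3 N/mm.
442.5 ≤ 986.3 → adequate.

f_max ≈ 442 N/mm; adequate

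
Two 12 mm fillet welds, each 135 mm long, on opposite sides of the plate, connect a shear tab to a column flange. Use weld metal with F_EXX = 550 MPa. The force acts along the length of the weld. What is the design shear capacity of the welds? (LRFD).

φR_n ≈ 567 kN

Effective throat t_e = 0.707 × 12 = 8.484 mm.
Total length L = 270 mm; A_we = 8.484 × 270 = 2291 mm².
F_nw = 0.6 F_EXX = 0.6 × 550 = 330 MPa.
φR_n = 0.75 × 330 × 2291 × 10⁻³ = 566.9 kN.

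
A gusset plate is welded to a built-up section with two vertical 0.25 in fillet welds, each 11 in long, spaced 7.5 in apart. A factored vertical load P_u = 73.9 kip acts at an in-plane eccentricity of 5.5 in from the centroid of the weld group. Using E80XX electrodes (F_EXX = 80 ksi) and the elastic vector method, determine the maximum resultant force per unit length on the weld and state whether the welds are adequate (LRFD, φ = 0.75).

Total weld length L_w = 22 in. Treat welds as unit-width lines.
Polar moment about centroid: J = 2[d³/12 + d(b/2)²] = 2[11³/12 + 11×3.75²] = 531.2 in³.
Direct shear f_v = P/L_w = 73.9 / 22 = 3.359 kip/in (vertical).
Torsion M = P·e = 73.9 × 5.5 = 406.45 kip·in.
Critical point at (x, y) = (3.75, 5.5) from centroid. f_tx = M·y/J = 4.208 kip/in; f_ty = M·x/J = 2.869 kip/in.
Resultant f_max = √[f_tx² + (f_v + f_ty)²] = √[4.208² + (3.359 + 2.869)²] = 7.517 kip/in.
Capacity per unit length: φr_n = 0.75 × 0.6 × 80 × (0.707 × 0.25) = 6.363 kip/in.
7.517 > 6.363 → NOT adequate.

f_max ≈ 7.52 kip/in; NOT adequate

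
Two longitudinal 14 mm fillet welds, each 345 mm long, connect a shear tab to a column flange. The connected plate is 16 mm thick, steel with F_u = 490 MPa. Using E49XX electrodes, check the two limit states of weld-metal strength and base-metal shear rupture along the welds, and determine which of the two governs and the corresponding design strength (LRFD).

φR_n ≈ 1510 kN (weld metal governs)

E49XX → F_EXX = 490 MPa.
t_e = 0.707 × 14 = 9.898 mm; L = 690 mm.
Weld metal: φR_n = 0.75 × 0.6 × 490 × 9.898 × 690 × 10⁻³ = 1506 kN.
Base metal (shear rupture): φR_n = 0.75 × 0.6 × 490 × 16 × 690 × 10⁻³ = 2434 kN.
Governing: weld metal.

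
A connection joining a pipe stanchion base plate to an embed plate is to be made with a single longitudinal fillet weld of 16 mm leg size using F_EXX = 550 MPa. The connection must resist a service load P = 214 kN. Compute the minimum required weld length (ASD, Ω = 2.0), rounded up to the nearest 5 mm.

L = 115 mm

Throat t_e = 0.707 × 16 = 11.31 mm.
r_n/Ω = (0.6 × 550 × 11.31) / 2.0 = 1866 N/mm = 1.866 kN/mm.
L_req = P / (r_n/Ω) = 214 / 1.866 = 114.7 mm total.
Round up → use L = 115 mm.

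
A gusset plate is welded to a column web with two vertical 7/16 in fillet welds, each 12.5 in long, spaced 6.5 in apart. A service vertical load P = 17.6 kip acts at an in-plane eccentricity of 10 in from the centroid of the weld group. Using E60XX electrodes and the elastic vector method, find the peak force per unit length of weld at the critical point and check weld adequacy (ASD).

E60XX → F_EXX = 60 ksi.
Total weld length L_w = 25 in. Treat welds as unit-width lines.
Polar moment about centroid: J = 2[d³/12 + d(b/2)²] = 2[12.5³/12 + 12.5×3.25²] = 589.6 in³.
Direct shear f_v = P/L_w = 17.6 / 25 = 0.704 kip/in (vertical).
Torsion M = P·e = 17.6 × 10 = 176 kip·in.
Critical point at (x, y) = (3.25, 6.25) from centroid. f_tx = M·y/J = 1.866 kip/in; f_ty = M·x/J = 0.9702 kip/in.
Resultant f_max = √[f_tx² + (f_v + f_ty)²] = √[1.866² + (0.704 + 0.9702)²] = 2.507 kip/in.
Capacity per unit length: r_n/Ω = (1/2.0) × 0.6 × 60 × (0.707 × 0.4375) = 5.568 kip/in.
2.507 ≤ 5.568 → adequate.

f_max ≈ 2.51 kip/in; adequate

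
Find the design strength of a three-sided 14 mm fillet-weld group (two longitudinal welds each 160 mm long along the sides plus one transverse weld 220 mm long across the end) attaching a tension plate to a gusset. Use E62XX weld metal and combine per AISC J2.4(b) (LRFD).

E62XX → F_EXX = 620 MPa.
t_e = 0.707 × 14 = 9.898 mm.
R_nwl = 0.6 × 620 × 9.898 × 320 × 10⁻³ = 1178 kN (longitudinal, 2 welds).
R_nwt = 0.6 × 620 × 9.898 × 220 × 10⁻³ = 810.1 kN (transverse, base value).
(i) R_nwl + R_nwt = 1988 kN; (ii) 0.85 R_nwl + 1.5 R_nwt = 2217 kN.
R_n = max = 2217 kN [governs: (ii)]; φR_n = 1662 kN.

φR_n ≈ 1660 kN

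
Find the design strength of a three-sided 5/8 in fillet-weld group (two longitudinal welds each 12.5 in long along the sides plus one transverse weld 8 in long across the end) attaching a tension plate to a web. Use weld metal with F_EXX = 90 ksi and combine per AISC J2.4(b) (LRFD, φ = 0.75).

t_e = 0.707 × 0.625 = 0.4419 in.
R_nwl = 0.6 × 90 × 0.4419 × 25 = 596.5 kips (longitudinal, 2 welds).
R_nwt = 0.6 × 90 × 0.4419 × 8 = 190.9 kips (transverse, base value).
(i) R_nwl + R_nwt = 787.4 kips; (ii) 0.85 R_nwl + 1.5 R_nwt = 793.4 kips.
R_n = max = 793.4 kips [governs: (ii)]; φR_n = 595 kips.

φR_n ≈ 595 kips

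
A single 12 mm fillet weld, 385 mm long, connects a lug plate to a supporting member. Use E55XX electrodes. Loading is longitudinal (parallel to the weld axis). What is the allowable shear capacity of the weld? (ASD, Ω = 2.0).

R_n/Ω ≈ 539 kN

E55XX → F_EXX = 550 MPa.
Effective throat t_e = 0.707 × 12 = 8.484 mm.
Total length L = 385 mm; A_we = 8.484 × 385 = 3266 mm².
F_nw = 0.6 F_EXX = 0.6 × 550 = 330 MPa.
R_n = 330 × 3266 × 10⁻³ = 1078 kN; R_n/Ω = 1078/2.0 = 538.9 kN.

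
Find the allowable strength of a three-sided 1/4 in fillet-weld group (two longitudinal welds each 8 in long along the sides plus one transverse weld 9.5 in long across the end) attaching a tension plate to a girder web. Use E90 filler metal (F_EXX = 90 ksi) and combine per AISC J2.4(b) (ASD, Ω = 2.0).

t_e = 0.707 × 0.25 = 0.1767 in.
R_nwl = 0.6 × 90 × 0.1767 × 16 = 152.7 kip (longitudinal, 2 welds).
R_nwt = 0.6 × 90 × 0.1767 × 9.5 = 90.67 kip (transverse, base value).
(i) R_nwl + R_nwt = 243.4 kip; (ii) 0.85 R_nwl + 1.5 R_nwt = 265.8 kip.
R_n = max = 265.8 kip [governs: (ii)]; R_n/Ω = 132.9 kip.

R_n/Ω ≈ 133 kip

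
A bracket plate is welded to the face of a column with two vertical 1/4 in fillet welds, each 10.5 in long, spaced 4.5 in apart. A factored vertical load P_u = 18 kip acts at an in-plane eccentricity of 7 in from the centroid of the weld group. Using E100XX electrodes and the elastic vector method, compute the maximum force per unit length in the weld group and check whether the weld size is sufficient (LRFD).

f_max ≈ 2.85 kip/in; adequate

E100XX → F_EXX = 100 ksi.
Total weld length L_w = 21 in. Treat welds as unit-width lines.
Polar moment about centroid: J = 2[d³/12 + d(b/2)²] = 2[10.5³/12 + 10.5×2.25²] = 299.2 in³.
Direct shear f_v = P/L_w = 18 / 21 = 0.8571 kip/in (vertical).
Torsion M = P·e = 18 × 7 = 126 kip·in.
Critical point at (x, y) = (2.25, 5.25) from centroid. f_tx = M·y/J = 2.211 kip/in; f_ty = M·x/J = 0.9474 kip/in.
Resultant f_max = √[f_tx² + (f_v + f_ty)²] = √[2.211² + (0.8571 + 0.9474)²] = 2.854 kip/in.
Capacity per unit length: φr_n = 0.75 × 0.6 × 100 × (0.707 × 0.25) = 7.954 kip/in.
2.854 ≤ 7.954 → adequate.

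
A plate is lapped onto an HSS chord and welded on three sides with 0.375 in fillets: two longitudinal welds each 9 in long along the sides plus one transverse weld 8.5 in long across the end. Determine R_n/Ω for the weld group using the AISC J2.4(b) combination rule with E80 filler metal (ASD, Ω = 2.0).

E80XX → F_EXX = 80 ksi.
t_e = 0.707 × 0.375 = 0.2651 in.
R_nwl = 0.6 × 80 × 0.2651 × 18 = 229.1 kips (longitudinal, 2 welds).
R_nwt = 0.6 × 80 × 0.2651 × 8.5 = 108.2 kips (transverse, base value).
(i) R_nwl + R_nwt = 337.2 kips; (ii) 0.85 R_nwl + 1.5 R_nwt = 357 kips.
R_n = max = 357 kips [governs: (ii)]; R_n/Ω = 178.5 kips.

R_n/Ω ≈ 178 kips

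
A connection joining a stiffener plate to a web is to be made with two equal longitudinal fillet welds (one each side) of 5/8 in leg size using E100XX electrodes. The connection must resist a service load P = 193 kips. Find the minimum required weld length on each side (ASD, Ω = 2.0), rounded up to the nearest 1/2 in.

L = 7.5 in on each side

E100XX → F_EXX = 100 ksi.
Throat t_e = 0.707 × 0.625 = 0.4419 in.
r_n/Ω = (0.6 × 100 × 0.4419) / 2.0 = 13.26 kip/in.
L_req = P / (r_n/Ω) = 193 / 13.26 = 14.56 in total.
Per side: 14.56 / 2 = 7.28 in.
Round up → use L = 7.5 in on each side.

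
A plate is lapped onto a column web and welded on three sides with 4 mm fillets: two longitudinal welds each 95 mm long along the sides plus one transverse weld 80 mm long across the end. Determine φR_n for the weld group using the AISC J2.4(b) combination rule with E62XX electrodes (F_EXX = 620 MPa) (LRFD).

t_e = 0.707 × 4 = 2.828 mm.
R_nwl = 0.6 × 620 × 2.828 × 190 × 10⁻³ = 199.9 kN (longitudinal, 2 welds).
R_nwt = 0.6 × 620 × 2.828 × 80 × 10⁻³ = 84.16 kN (transverse, base value).
(i) R_nwl + R_nwt = 284 kN; (ii) 0.85 R_nwl + 1.5 R_nwt = 296.1 kN.
R_n = max = 296.1 kN [governs: (ii)]; φR_n = 222.1 kN.

φR_n ≈ 222 kN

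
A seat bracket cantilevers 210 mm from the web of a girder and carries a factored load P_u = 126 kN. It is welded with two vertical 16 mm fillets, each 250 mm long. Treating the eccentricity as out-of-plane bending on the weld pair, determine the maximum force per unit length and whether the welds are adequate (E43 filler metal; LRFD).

f_max ≈ 1290 N/mm; adequate

E43XX → F_EXX = 430 MPa.
L_w = 2 × 250 = 500 mm; section modulus (unit throat) S = 2 × L²/6 = 20830 mm².
Direct shear f_v = P/L_w = 126×10³/500 = 252 N/mm.
Moment M = P × e = 126×10³ × 210 = 26460000 N·mm; bending f_b = M/S = 1270 N/mm.
f_max = √(f_v² + f_b²) = √(252² + 1270²) = 1295 N/mm.
φr_n = 0.75 × 0.6 × 430 × (0.707 × 16) = 2189 N/mm → adequate.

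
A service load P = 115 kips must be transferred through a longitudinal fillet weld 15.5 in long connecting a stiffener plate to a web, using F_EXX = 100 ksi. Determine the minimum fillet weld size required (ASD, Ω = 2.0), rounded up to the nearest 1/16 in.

w = 3/8 in

Total weld length L = 15.5 in.
Required throat t_e = P × Ω / (0.6 F_EXX × L) = 115 × 2.0 / (0.6 × 100 × 15.5) = 0.2473 in.
Required leg w = t_e / 0.707 = 0.3498 in → use 3/8 in.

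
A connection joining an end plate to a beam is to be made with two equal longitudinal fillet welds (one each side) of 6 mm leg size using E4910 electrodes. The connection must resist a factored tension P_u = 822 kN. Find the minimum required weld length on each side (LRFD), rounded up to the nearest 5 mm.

L = 440 mm on each side

E49XX → F_EXX = 490 MPa.
Throat t_e = 0.707 × 6 = 4.242 mm.
φr_n = 0.75 × 0.6 × 490 × 4.242 × 10⁻³ = 0.9354 kN/mm.
L_req = P_u / φr_n = 822 / 0.9354 = 878.8 mm total.
Per side: 878.8 / 2 = 439.4 mm.
Round up → use L = 440 mm on each side.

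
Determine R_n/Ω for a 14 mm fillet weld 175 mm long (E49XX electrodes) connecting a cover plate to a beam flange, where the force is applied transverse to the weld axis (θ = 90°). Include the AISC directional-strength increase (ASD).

R_n/Ω ≈ 382 kN

E49XX → F_EXX = 490 MPa.
t_e = 0.707 × 14 = 9.898 mm; A_we = 9.898 × 175 = 1732 mm².
Directional factor: 1.0 + 0.5 sin^1.5(90°) = 1.5.
F_nw = 0.6 × 490 × 1.5 = 441 MPa.
R_n/Ω = (441 × 1732) / 2.0 × 10⁻³ = 381.9 kN.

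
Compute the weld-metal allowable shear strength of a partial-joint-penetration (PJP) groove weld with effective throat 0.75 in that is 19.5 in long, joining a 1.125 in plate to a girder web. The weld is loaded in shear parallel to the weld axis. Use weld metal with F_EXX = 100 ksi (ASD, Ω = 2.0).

R_n/Ω ≈ 439 kip

Effective throat (given) t_e = 0.75 in.
A_we = 0.75 × 19.5 = 14.62 in².
F_nw = 0.6 F_EXX = 60 ksi.
R_n/Ω = (60 × 14.62) / 2.0 = 438.8 kip.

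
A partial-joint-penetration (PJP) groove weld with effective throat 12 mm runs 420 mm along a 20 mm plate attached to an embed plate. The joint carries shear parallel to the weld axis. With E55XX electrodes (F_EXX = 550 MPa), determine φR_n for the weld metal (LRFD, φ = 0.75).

Effective throat (given) t_e = 12 mm.
A_we = 12 × 420 = 5040 mm².
F_nw = 0.6 F_EXX = 330 MPa.
φR_n = 0.75 × 330 × 5040 × 10⁻³ = 1247 kN.

φR_n ≈ 1250 kN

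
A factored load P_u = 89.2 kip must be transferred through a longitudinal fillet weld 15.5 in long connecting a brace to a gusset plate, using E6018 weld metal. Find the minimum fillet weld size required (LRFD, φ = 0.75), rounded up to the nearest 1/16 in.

E60XX → F_EXX = 60 ksi.
Total weld length L = 15.5 in.
Required throat t_e = P_u / (φ × 0.6 F_EXX × L) = 89.2 / (0.75 × 0.6 × 60 × 15.5) = 0.2131 in.
Required leg w = t_e / 0.707 = 0.3015 in → use 5/16 in.

w = 5/16 in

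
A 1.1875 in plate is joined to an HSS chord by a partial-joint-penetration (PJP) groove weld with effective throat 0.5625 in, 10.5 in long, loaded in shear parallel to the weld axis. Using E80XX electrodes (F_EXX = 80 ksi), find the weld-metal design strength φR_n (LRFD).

Effective throat (given) t_e = 0.5625 in.
A_we = 0.5625 × 10.5 = 5.906 in².
F_nw = 0.6 F_EXX = 48 ksi.
φR_n = 0.75 × 48 × 5.906 = 212.6 kip.

φR_n ≈ 213 kip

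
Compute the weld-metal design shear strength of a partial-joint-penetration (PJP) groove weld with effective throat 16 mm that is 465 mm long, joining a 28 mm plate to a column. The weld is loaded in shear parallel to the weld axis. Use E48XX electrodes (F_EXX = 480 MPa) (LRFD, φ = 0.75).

Effective throat (given) t_e = 16 mm.
A_we = 16 × 465 = 7440 mm².
F_nw = 0.6 F_EXX = 288 MPa.
φR_n = 0.75 × 288 × 7440 × 10⁻³ = 1607 kN.

φR_n ≈ 1610 kN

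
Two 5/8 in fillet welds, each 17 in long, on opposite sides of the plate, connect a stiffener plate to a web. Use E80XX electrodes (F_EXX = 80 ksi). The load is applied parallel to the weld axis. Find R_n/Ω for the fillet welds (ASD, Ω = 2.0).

R_n/Ω ≈ 361 kip

Effective throat t_e = 0.707 × 0.625 = 0.4419 in.
Total length L = 34 in; A_we = 0.4419 × 34 = 15.02 in².
F_nw = 0.6 F_EXX = 0.6 × 80 = 48 ksi.
R_n = 48 × 15.02 = 721.1 kip; R_n/Ω = 721.1/2.0 = 360.6 kip.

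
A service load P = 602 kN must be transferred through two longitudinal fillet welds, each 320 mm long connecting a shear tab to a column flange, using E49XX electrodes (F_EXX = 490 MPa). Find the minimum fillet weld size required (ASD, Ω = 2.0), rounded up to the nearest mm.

Total weld length L = 640 mm.
Required throat t_e = P × Ω / (0.6 F_EXX × L) = 602 × 2.0 / (0.6 × 490 × 640 × 10⁻³) = 6.399 mm.
Required leg w = t_e / 0.707 = 9.051 mm → use 10 mm.

w = 10 mm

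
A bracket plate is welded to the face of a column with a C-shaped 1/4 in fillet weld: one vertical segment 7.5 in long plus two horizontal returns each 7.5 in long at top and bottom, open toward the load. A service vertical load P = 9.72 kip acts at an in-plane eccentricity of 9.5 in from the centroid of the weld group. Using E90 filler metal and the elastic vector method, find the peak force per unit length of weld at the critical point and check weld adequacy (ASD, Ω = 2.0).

E90XX → F_EXX = 90 ksi.
Total weld length L_w = 22.5 in. Treat welds as unit-width lines.
Centroid: x̄ = 2×7.5×3.75 / 22.5 = 2.5 in from the vertical weld.
Polar moment about centroid: J = I_x + I_y = [7.5³/12 + 2×7.5×3.75²] + [7.5×2.5² + 2(7.5³/12 + 7.5×1.25²)] = 386.7 in³.
Direct shear f_v = P/L_w = 9.72 / 22.5 = 0.432 kip/in (vertical).
Torsion M = P·e = 9.72 × 9.5 = 92.34 kip·in.
Critical point at (x, y) = (5, 3.75) from centroid. f_tx = M·y/J = 0.8954 kip/in; f_ty = M·x/J = 1.194 kip/in.
Resultant f_max = √[f_tx² + (f_v + f_ty)²] = √[0.8954² + (0.432 + 1.194)²] = 1.856 kip/in.
Capacity per unit length: r_n/Ω = (1/2.0) × 0.6 × 90 × (0.707 × 0.25) = 4.772 kip/in.
1.856 ≤ 4.772 → adequate.

f_max ≈ 1.86 kip/in; adequate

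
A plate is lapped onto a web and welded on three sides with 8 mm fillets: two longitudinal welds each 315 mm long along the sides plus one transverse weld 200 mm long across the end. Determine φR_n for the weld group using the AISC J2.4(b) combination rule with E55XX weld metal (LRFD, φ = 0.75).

E55XX → F_EXX = 550 MPa.
t_e = 0.707 × 8 = 5.656 mm.
R_nwl = 0.6 × 550 × 5.656 × 630 × 10⁻³ = 1176 kN (longitudinal, 2 welds).
R_nwt = 0.6 × 550 × 5.656 × 200 × 10⁻³ = 373.3 kN (transverse, base value).
(i) R_nwl + R_nwt = 1549 kN; (ii) 0.85 R_nwl + 1.5 R_nwt = 1559 kN.
R_n = max = 1559 kN [governs: (ii)]; φR_n = 1170 kN.

φR_n ≈ 1170 kN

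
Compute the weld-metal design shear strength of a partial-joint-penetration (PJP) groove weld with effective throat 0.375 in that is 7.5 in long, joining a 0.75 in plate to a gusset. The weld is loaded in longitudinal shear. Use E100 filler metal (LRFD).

φR_n ≈ 127 kips

E100XX → F_EXX = 100 ksi.
Effective throat (given) t_e = 0.375 in.
A_we = 0.375 × 7.5 = 2.812 in².
F_nw = 0.6 F_EXX = 60 ksi.
φR_n = 0.75 × 60 × 2.812 = 126.6 kips.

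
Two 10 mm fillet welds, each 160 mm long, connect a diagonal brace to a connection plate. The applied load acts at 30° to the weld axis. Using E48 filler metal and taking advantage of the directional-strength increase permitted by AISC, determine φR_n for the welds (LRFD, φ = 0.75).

E48XX → F_EXX = 480 MPa.
t_e = 0.707 × 10 = 7.07 mm; A_we = 7.07 × 320 = 2262 mm².
Directional factor: 1.0 + 0.5 sin^1.5(30°) = 1.177.
F_nw = 0.6 × 480 × 1.177 = 338.9 MPa.
φR_n = 0.75 × 338.9 × 2262 × 10⁻³ = 575.1 kN.

φR_n ≈ 575 kN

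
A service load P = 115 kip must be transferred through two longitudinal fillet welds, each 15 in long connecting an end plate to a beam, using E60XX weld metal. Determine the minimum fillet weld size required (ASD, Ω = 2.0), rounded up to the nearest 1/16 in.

w = 5/16 in

E60XX → F_EXX = 60 ksi.
Total weld length L = 30 in.
Required throat t_e = P × Ω / (0.6 F_EXX × L) = 115 × 2.0 / (0.6 × 60 × 30) = 0.213 in.
Required leg w = t_e / 0.707 = 0.3012 in → use 5/16 in.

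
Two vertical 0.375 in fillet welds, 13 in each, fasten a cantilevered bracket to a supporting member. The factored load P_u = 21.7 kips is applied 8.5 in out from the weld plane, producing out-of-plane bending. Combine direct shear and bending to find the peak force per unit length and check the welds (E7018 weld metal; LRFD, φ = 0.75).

f_max ≈ 3.38 kip/in; adequate

E70XX → F_EXX = 70 ksi.
L_w = 2 × 13 = 26 in; section modulus (unit throat) S = 2 × L²/6 = 56.33 in².
Direct shear f_v = P/L_w = 21.7/26 = 0.8346 kip/in.
Moment M = P × e = 21.7 × 8.5 = 184.45 kip·in; bending f_b = M/S = 3.274 kip/in.
f_max = √(f_v² + f_b²) = √(0.8346² + 3.274²) = 3.379 kip/in.
φr_n = 0.75 × 0.6 × 70 × (0.707 × 0.375) = 8.351 kip/in → adequate.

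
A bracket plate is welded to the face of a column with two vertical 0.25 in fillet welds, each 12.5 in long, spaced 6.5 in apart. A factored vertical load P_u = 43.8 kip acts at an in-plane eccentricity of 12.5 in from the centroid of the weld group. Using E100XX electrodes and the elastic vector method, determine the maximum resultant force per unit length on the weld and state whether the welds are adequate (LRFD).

f_max ≈ 7.51 kip/in; adequate

E100XX → F_EXX = 100 ksi.
Total weld length L_w = 25 in. Treat welds as unit-width lines.
Polar moment about centroid: J = 2[d³/12 + d(b/2)²] = 2[12.5³/12 + 12.5×3.25²] = 589.6 in³.
Direct shear f_v = P/L_w = 43.8 / 25 = 1.752 kip/in (vertical).
Torsion M = P·e = 43.8 × 12.5 = 547.5 kip·in.
Critical point at (x, y) = (3.25, 6.25) from centroid. f_tx = M·y/J = 5.804 kip/in; f_ty = M·x/J = 3.018 kip/in.
Resultant f_max = √[f_tx² + (f_v + f_ty)²] = √[5.804² + (1.752 + 3.018)²] = 7.513 kip/in.
Capacity per unit length: φr_n = 0.75 × 0.6 × 100 × (0.707 × 0.25) = 7.954 kip/in.
7.513 ≤ 7.954 → adequate.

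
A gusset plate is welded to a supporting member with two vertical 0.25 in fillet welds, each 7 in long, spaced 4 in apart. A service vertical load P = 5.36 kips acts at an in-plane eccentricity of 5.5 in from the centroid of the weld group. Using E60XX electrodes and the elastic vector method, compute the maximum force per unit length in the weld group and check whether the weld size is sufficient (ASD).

E60XX → F_EXX = 60 ksi.
Total weld length L_w = 14 in. Treat welds as unit-width lines.
Polar moment about centroid: J = 2[d³/12 + d(b/2)²] = 2[7³/12 + 7×2²] = 113.2 in³.
Direct shear f_v = P/L_w = 5.36 / 14 = 0.3829 kip/in (vertical).
Torsion M = P·e = 5.36 × 5.5 = 29.48 kip·in.
Critical point at (x, y) = (2, 3.5) from centroid. f_tx = M·y/J = 0.9118 kip/in; f_ty = M·x/J = 0.521 kip/in.
Resultant f_max = √[f_tx² + (f_v + f_ty)²] = √[0.9118² + (0.3829 + 0.521)²] = 1.284 kip/in.
Capacity per unit length: r_n/Ω = (1/2.0) × 0.6 × 60 × (0.707 × 0.25) = 3.181 kip/in.
1.284 ≤ 3.181 → adequate.

f_max ≈ 1.28 kip/in; adequate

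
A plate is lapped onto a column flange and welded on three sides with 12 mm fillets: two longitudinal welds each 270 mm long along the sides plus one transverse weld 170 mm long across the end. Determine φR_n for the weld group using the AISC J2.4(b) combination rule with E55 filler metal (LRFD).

φR_n ≈ 1500 kN

E55XX → F_EXX = 550 MPa.
t_e = 0.707 × 12 = 8.484 mm.
R_nwl = 0.6 × 550 × 8.484 × 540 × 10⁻³ = 1512 kN (longitudinal, 2 welds).
R_nwt = 0.6 × 550 × 8.484 × 170 × 10⁻³ = 476 kN (transverse, base value).
(i) R_nwl + R_nwt = 1988 kN; (ii) 0.85 R_nwl + 1.5 R_nwt = 1999 kN.
R_n = max = 1999 kN [governs: (ii)]; φR_n = 1499 kN.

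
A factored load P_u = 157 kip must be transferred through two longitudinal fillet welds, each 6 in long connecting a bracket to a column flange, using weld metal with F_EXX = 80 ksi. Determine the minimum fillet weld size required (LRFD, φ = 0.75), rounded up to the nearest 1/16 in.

w = 9/16 in

Total weld length L = 12 in.
Required throat t_e = P_u / (φ × 0.6 F_EXX × L) = 157 / (0.75 × 0.6 × 80 × 12) = 0.3634 in.
Required leg w = t_e / 0.707 = 0.514 in → use 9/16 in.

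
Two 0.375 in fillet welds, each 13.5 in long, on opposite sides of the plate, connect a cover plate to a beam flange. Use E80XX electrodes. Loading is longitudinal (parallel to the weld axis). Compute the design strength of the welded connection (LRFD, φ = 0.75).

E80XX → F_EXX = 80 ksi.
Effective throat t_e = 0.707 × 0.375 = 0.2651 in.
Total length L = 27 in; A_we = 0.2651 × 27 = 7.158 in².
F_nw = 0.6 F_EXX = 0.6 × 80 = 48 ksi.
φR_n = 0.75 × 48 × 7.158 = 257.7 kip.

φR_n ≈ 258 kip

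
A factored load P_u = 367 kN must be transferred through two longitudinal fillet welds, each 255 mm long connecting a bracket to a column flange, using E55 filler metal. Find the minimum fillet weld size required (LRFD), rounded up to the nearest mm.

E55XX → F_EXX = 550 MPa.
Total weld length L = 510 mm.
Required throat t_e = P_u / (φ × 0.6 F_EXX × L) = 367 / (0.75 × 0.6 × 550 × 510 × 10⁻³) = 2.908 mm.
Required leg w = t_e / 0.707 = 4.112 mm → use 5 mm.

w = 5 mm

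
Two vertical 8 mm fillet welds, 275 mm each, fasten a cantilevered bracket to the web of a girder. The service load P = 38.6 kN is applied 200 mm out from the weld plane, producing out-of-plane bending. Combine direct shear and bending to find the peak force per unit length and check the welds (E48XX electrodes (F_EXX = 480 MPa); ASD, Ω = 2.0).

L_w = 2 × 275 = 550 mm; section modulus (unit throat) S = 2 × L²/6 = 25210 mm².
Direct shear f_v = P/L_w = 38.6×10³/550 = 70.18 N/mm.
Moment M = P × e = 38.6×10³ × 200 = 7720000 N·mm; bending f_b = M/S = 306.2 N/mm.
f_max = √(f_v² + f_b²) = √(70.18² + 306.2²) = 314.2 N/mm.
r_n/Ω = (1/2.0) × 0.6 × 480 × (0.707 × 8) = 814.5 N/mm → adequate.

f_max ≈ 314 N/mm; adequate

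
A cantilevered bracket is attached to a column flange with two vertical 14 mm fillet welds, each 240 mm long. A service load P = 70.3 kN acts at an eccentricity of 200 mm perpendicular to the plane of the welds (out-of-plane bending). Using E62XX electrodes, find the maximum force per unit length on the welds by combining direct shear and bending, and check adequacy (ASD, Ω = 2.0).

f_max ≈ 747 N/mm; adequate

E62XX → F_EXX = 620 MPa.
L_w = 2 × 240 = 480 mm; section modulus (unit throat) S = 2 × L²/6 = 19200 mm².
Direct shear f_v = P/L_w = 70.3×10³/480 = 146.5 N/mm.
Moment M = P × e = 70.3×10³ × 200 = 14060000 N·mm; bending f_b = M/S = 732.3 N/mm.
f_max = √(f_v² + f_b²) = √(146.5² + 732.3²) = 746.8 N/mm.
r_n/Ω = (1/2.0) × 0.6 × 620 × (0.707 × 14) = 1841 N/mm → adequate.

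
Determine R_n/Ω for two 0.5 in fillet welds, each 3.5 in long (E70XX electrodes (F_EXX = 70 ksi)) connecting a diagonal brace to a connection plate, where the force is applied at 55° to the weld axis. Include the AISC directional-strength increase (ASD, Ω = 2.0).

t_e = 0.707 × 0.5 = 0.3535 in; A_we = 0.3535 × 7 = 2.474 in².
Directional factor: 1.0 + 0.5 sin^1.5(55°) = 1.371.
F_nw = 0.6 × 70 × 1.371 = 57.57 ksi.
R_n/Ω = (57.57 × 2.474) / 2.0 = 71.23 kips.

R_n/Ω ≈ 71.2 kips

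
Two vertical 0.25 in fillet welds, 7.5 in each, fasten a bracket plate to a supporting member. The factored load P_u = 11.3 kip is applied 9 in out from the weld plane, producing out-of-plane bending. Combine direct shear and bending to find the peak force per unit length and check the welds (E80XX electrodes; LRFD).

f_max ≈ 5.48 kip/in; adequate

E80XX → F_EXX = 80 ksi.
L_w = 2 × 7.5 = 15 in; section modulus (unit throat) S = 2 × L²/6 = 18.75 in².
Direct shear f_v = P/L_w = 11.3/15 = 0.7533 kip/in.
Moment M = P × e = 11.3 × 9 = 101.7 kip·in; bending f_b = M/S = 5.424 kip/in.
f_max = √(f_v² + f_b²) = √(0.7533² + 5.424²) = 5.476 kip/in.
φr_n = 0.75 × 0.6 × 80 × (0.707 × 0.25) = 6.363 kip/in → adequate.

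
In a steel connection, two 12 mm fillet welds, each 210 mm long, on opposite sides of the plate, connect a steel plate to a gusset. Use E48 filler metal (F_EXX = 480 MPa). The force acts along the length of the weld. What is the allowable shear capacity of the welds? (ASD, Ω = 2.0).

Effective throat t_e = 0.707 × 12 = 8.484 mm.
Total length L = 420 mm; A_we = 8.484 × 420 = 3563 mm².
F_nw = 0.6 F_EXX = 0.6 × 480 = 288 MPa.
R_n = 288 × 3563 × 10⁻³ = 1026 kN; R_n/Ω = 1026/2.0 = 513.1 kN.

R_n/Ω ≈ 513 kN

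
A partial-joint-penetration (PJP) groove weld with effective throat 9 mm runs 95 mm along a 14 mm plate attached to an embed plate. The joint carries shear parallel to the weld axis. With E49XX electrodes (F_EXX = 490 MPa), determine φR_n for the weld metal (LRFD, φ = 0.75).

φR_n ≈ 189 kN

Effective throat (given) t_e = 9 mm.
A_we = 9 × 95 = 855 mm².
F_nw = 0.6 F_EXX = 294 MPa.
φR_n = 0.75 × 294 × 855 × 10⁻³ = 188.5 kN.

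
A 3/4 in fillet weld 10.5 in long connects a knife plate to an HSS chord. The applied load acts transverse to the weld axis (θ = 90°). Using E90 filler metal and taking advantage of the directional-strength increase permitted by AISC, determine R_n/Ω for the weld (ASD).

R_n/Ω ≈ 225 kips

E90XX → F_EXX = 90 ksi.
t_e = 0.707 × 0.75 = 0.5302 in; A_we = 0.5302 × 10.5 = 5.568 in².
Directional factor: 1.0 + 0.5 sin^1.5(90°) = 1.5.
F_nw = 0.6 × 90 × 1.5 = 81 ksi.
R_n/Ω = (81 × 5.568) / 2.0 = 225.5 kips.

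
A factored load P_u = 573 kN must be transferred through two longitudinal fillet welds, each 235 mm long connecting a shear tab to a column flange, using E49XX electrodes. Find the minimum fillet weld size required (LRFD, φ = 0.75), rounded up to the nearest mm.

E49XX → F_EXX = 490 MPa.
Total weld length L = 470 mm.
Required throat t_e = P_u / (φ × 0.6 F_EXX × L) = 573 / (0.75 × 0.6 × 490 × 470 × 10⁻³) = 5.529 mm.
Required leg w = t_e / 0.707 = 7.82 mm → use 8 mm.

w = 8 mm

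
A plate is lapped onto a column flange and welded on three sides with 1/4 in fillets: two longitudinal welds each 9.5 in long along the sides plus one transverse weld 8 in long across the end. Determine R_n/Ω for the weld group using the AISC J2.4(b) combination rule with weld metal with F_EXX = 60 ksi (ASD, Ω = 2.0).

t_e = 0.707 × 0.25 = 0.1767 in.
R_nwl = 0.6 × 60 × 0.1767 × 19 = 120.9 kips (longitudinal, 2 welds).
R_nwt = 0.6 × 60 × 0.1767 × 8 = 50.9 kips (transverse, base value).
(i) R_nwl + R_nwt = 171.8 kips; (ii) 0.85 R_nwl + 1.5 R_nwt = 179.1 kips.
R_n = max = 179.1 kips [governs: (ii)]; R_n/Ω = 89.56 kips.

R_n/Ω ≈ 89.6 kips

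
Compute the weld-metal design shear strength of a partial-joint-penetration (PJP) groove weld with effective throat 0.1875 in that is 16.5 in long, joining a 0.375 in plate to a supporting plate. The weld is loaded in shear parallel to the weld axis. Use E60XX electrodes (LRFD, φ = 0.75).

φR_n ≈ 83.5 kips

E60XX → F_EXX = 60 ksi.
Effective throat (given) t_e = 0.1875 in.
A_we = 0.1875 × 16.5 = 3.094 in².
F_nw = 0.6 F_EXX = 36 ksi.
φR_n = 0.75 × 36 × 3.094 = 83.53 kips.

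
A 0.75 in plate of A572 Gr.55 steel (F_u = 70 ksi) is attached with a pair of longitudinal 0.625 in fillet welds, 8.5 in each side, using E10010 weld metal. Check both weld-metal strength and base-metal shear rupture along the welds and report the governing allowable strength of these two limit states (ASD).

E100XX → F_EXX = 100 ksi.
t_e = 0.707 × 0.625 = 0.4419 in; L = 17 in.
Weld metal: R_n/Ω = (1/2.0) × 0.6 × 100 × 0.4419 × 17 = 225.4 kips.
Base metal (shear rupture): R_n/Ω = (1/2.0) × 0.6 × 70 × 0.75 × 17 = 267.8 kips.
Governing: weld metal.

R_n/Ω ≈ 225 kips (weld metal governs)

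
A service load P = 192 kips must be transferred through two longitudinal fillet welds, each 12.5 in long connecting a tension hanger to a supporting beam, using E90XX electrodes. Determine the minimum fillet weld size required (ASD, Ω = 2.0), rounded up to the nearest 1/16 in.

w = 7/16 in

E90XX → F_EXX = 90 ksi.
Total weld length L = 25 in.
Required throat t_e = P × Ω / (0.6 F_EXX × L) = 192 × 2.0 / (0.6 × 90 × 25) = 0.2844 in.
Required leg w = t_e / 0.707 = 0.4023 in → use 7/16 in.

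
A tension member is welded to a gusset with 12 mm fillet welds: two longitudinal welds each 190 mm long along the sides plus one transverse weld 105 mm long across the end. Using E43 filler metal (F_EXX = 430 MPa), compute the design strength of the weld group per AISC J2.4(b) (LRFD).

t_e = 0.707 × 12 = 8.484 mm.
R_nwl = 0.6 × 430 × 8.484 × 380 × 10⁻³ = 831.8 kN (longitudinal, 2 welds).
R_nwt = 0.6 × 430 × 8.484 × 105 × 10⁻³ = 229.8 kN (transverse, base value).
(i) R_nwl + R_nwt = 1062 kN; (ii) 0.85 R_nwl + 1.5 R_nwt = 1052 kN.
R_n = max = 1062 kN [governs: (i)]; φR_n = 796.2 kN.

φR_n ≈ 796 kN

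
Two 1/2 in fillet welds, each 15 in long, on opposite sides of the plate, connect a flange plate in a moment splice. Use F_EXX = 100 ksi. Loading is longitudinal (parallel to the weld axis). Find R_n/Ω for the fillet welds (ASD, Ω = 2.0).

R_n/Ω ≈ 318 kips

Effective throat t_e = 0.707 × 0.5 = 0.3535 in.
Total length L = 30 in; A_we = 0.3535 × 30 = 10.6 in².
F_nw = 0.6 F_EXX = 0.6 × 100 = 60 ksi.
R_n = 60 × 10.6 = 636.3 kips; R_n/Ω = 636.3/2.0 = 318.1 kips.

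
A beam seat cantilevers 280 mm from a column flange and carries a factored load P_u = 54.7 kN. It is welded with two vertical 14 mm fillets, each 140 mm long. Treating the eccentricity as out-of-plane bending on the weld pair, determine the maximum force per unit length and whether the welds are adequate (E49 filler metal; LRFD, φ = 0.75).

E49XX → F_EXX = 490 MPa.
L_w = 2 × 140 = 280 mm; section modulus (unit throat) S = 2 × L²/6 = 6533 mm².
Direct shear f_v = P/L_w = 54.7×10³/280 = 195.4 N/mm.
Moment M = P × e = 54.7×10³ × 280 = 15316000 N·mm; bending f_b = M/S = 2344 N/mm.
f_max = √(f_v² + f_b²) = √(195.4² + 2344²) = 2352 N/mm.
φr_n = 0.75 × 0.6 × 490 × (0.707 × 14) = 2183 N/mm → NOT adequate.

f_max ≈ 2350 N/mm; NOT adequate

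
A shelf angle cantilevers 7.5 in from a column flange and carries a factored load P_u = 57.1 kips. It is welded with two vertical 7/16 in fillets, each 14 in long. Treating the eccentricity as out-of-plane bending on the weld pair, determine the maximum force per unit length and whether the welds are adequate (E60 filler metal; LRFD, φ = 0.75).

f_max ≈ 6.86 kip/in; adequate

E60XX → F_EXX = 60 ksi.
L_w = 2 × 14 = 28 in; section modulus (unit throat) S = 2 × L²/6 = 65.33 in².
Direct shear f_v = P/L_w = 57.1/28 = 2.039 kip/in.
Moment M = P × e = 57.1 × 7.5 = 428.25 kip·in; bending f_b = M/S = 6.555 kip/in.
f_max = √(f_v² + f_b²) = √(2.039² + 6.555²) = 6.865 kip/in.
φr_n = 0.75 × 0.6 × 60 × (0.707 × 0.4375) = 8.351 kip/in → adequate.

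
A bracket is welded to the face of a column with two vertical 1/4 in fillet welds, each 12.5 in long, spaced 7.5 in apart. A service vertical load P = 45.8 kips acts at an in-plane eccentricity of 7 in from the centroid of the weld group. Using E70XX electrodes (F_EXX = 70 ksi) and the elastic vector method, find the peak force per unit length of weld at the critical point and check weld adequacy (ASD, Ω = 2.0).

f_max ≈ 4.67 kip/in; NOT adequate

Total weld length L_w = 25 in. Treat welds as unit-width lines.
Polar moment about centroid: J = 2[d³/12 + d(b/2)²] = 2[12.5³/12 + 12.5×3.75²] = 677.1 in³.
Direct shear f_v = P/L_w = 45.8 / 25 = 1.832 kip/in (vertical).
Torsion M = P·e = 45.8 × 7 = 320.6 kip·in.
Critical point at (x, y) = (3.75, 6.25) from centroid. f_tx = M·y/J = 2.959 kip/in; f_ty = M·x/J = 1.776 kip/in.
Resultant f_max = √[f_tx² + (f_v + f_ty)²] = √[2.959² + (1.832 + 1.776)²] = 4.666 kip/in.
Capacity per unit length: r_n/Ω = (1/2.0) × 0.6 × 70 × (0.707 × 0.25) = 3.712 kip/in.
4.666 > 3.712 → NOT adequate.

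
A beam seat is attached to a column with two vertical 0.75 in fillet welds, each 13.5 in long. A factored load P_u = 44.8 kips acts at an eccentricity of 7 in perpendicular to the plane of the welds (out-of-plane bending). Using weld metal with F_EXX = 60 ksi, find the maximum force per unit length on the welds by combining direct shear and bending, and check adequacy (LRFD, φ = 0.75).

L_w = 2 × 13.5 = 27 in; section modulus (unit throat) S = 2 × L²/6 = 60.75 in².
Direct shear f_v = P/L_w = 44.8/27 = 1.659 kip/in.
Moment M = P × e = 44.8 × 7 = 313.6 kip·in; bending f_b = M/S = 5.162 kip/in.
f_max = √(f_v² + f_b²) = √(1.659² + 5.162²) = 5.422 kip/in.
φr_n = 0.75 × 0.6 × 60 × (0.707 × 0.75) = 14.32 kip/in → adequate.

f_max ≈ 5.42 kip/in; adequate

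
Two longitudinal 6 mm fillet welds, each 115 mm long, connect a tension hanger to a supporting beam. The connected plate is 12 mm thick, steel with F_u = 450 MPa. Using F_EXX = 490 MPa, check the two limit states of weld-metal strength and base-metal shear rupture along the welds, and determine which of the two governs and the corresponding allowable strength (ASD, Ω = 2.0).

R_n/Ω ≈ 143 kN (weld metal governs)

t_e = 0.707 × 6 = 4.242 mm; L = 230 mm.
Weld metal: R_n/Ω = (1/2.0) × 0.6 × 490 × 4.242 × 230 × 10⁻³ = 143.4 kN.
Base metal (shear rupture): R_n/Ω = (1/2.0) × 0.6 × 450 × 12 × 230 × 10⁻³ = 372.6 kN.
Governing: weld metal.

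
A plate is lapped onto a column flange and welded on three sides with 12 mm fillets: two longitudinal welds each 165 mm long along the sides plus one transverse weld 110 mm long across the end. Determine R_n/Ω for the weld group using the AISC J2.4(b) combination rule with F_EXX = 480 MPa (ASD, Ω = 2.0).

R_n/Ω ≈ 544 kN

t_e = 0.707 × 12 = 8.484 mm.
R_nwl = 0.6 × 480 × 8.484 × 330 × 10⁻³ = 806.3 kN (longitudinal, 2 welds).
R_nwt = 0.6 × 480 × 8.484 × 110 × 10⁻³ = 268.8 kN (transverse, base value).
(i) R_nwl + R_nwt = 1075 kN; (ii) 0.85 R_nwl + 1.5 R_nwt = 1089 kN.
R_n = max = 1089 kN [governs: (ii)]; R_n/Ω = 544.3 kN.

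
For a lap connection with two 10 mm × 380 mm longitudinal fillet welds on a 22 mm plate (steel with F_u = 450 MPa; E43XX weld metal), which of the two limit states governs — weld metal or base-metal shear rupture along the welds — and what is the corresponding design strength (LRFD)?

φR_n ≈ 1040 kN (weld metal governs)

E43XX → F_EXX = 430 MPa.
t_e = 0.707 × 10 = 7.07 mm; L = 760 mm.
Weld metal: φR_n = 0.75 × 0.6 × 430 × 7.07 × 760 × 10⁻³ = 1040 kN.
Base metal (shear rupture): φR_n = 0.75 × 0.6 × 450 × 22 × 760 × 10⁻³ = 3386 kN.
Governing: weld metal.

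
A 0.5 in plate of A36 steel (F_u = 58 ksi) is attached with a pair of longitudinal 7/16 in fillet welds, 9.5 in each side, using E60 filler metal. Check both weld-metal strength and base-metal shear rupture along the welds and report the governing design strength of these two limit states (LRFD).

E60XX → F_EXX = 60 ksi.
t_e = 0.707 × 0.4375 = 0.3093 in; L = 19 in.
Weld metal: φR_n = 0.75 × 0.6 × 60 × 0.3093 × 19 = 158.7 kip.
Base metal (shear rupture): φR_n = 0.75 × 0.6 × 58 × 0.5 × 19 = 247.9 kip.
Governing: weld metal.

φR_n ≈ 159 kip (weld metal governs)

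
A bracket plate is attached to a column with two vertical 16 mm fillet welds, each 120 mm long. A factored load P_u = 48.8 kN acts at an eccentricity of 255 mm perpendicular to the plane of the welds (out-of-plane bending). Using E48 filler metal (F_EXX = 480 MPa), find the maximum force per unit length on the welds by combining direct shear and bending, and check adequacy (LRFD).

L_w = 2 × 120 = 240 mm; section modulus (unit throat) S = 2 × L²/6 = 4800 mm².
Direct shear f_v = P/L_w = 48.8×10³/240 = 203.3 N/mm.
Moment M = P × e = 48.8×10³ × 255 = 12444000 N·mm; bending f_b = M/S = 2592 N/mm.
f_max = √(f_v² + f_b²) = √(203.3² + 2592²) = 2600 N/mm.
φr_n = 0.75 × 0.6 × 480 × (0.707 × 16) = 2443 N/mm → NOT adequate.

f_max ≈ 2600 N/mm; NOT adequate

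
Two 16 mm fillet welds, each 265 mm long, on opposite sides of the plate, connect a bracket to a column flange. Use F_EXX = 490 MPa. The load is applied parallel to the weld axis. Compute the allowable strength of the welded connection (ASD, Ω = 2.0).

Effective throat t_e = 0.707 × 16 = 11.31 mm.
Total length L = 530 mm; A_we = 11.31 × 530 = 5995 mm².
F_nw = 0.6 F_EXX = 0.6 × 490 = 294 MPa.
R_n = 294 × 5995 × 10⁻³ = 1763 kN; R_n/Ω = 1763/2.0 = 881.3 kN.

R_n/Ω ≈ 881 kN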